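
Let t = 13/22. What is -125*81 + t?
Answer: -222737/22 ≈ -10124.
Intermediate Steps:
t = 13/22 (t = 13*(1/22) = 13/22 ≈ 0.59091)
-125*81 + t = -125*81 + 13/22 = -10125 + 13/22 = -222737/22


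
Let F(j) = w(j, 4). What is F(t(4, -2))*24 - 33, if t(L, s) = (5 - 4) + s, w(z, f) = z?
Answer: -57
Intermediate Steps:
t(L, s) = 1 + s
F(j) = j
F(t(4, -2))*24 - 33 = (1 - 2)*24 - 33 = -1*24 - 33 = -24 - 33 = -57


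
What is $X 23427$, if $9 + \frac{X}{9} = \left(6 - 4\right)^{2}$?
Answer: $-1054215$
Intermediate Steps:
$X = -45$ ($X = -81 + 9 \left(6 - 4\right)^{2} = -81 + 9 \cdot 2^{2} = -81 + 9 \cdot 4 = -81 + 36 = -45$)
$X 23427 = \left(-45\right) 23427 = -1054215$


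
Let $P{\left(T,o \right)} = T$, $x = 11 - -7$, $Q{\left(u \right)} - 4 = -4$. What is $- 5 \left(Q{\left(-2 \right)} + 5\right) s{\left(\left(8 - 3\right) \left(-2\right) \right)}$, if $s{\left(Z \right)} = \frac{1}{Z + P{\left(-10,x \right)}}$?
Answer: $\frac{5}{4} \approx 1.25$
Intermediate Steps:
$Q{\left(u \right)} = 0$ ($Q{\left(u \right)} = 4 - 4 = 0$)
$x = 18$ ($x = 11 + 7 = 18$)
$s{\left(Z \right)} = \frac{1}{-10 + Z}$ ($s{\left(Z \right)} = \frac{1}{Z - 10} = \frac{1}{-10 + Z}$)
$- 5 \left(Q{\left(-2 \right)} + 5\right) s{\left(\left(8 - 3\right) \left(-2\right) \right)} = \frac{\left(-5\right) \left(0 + 5\right)}{-10 + \left(8 - 3\right) \left(-2\right)} = \frac{\left(-5\right) 5}{-10 + 5 \left(-2\right)} = - \frac{25}{-10 - 10} = - \frac{25}{-20} = \left(-25\right) \left(- \frac{1}{20}\right) = \frac{5}{4}$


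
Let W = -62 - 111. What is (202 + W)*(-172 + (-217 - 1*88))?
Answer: -13833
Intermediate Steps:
W = -173
(202 + W)*(-172 + (-217 - 1*88)) = (202 - 173)*(-172 + (-217 - 1*88)) = 29*(-172 + (-217 - 88)) = 29*(-172 - 305) = 29*(-477) = -13833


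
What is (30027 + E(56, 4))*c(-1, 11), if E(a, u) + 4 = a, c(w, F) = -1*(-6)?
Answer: 180474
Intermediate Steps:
c(w, F) = 6
E(a, u) = -4 + a
(30027 + E(56, 4))*c(-1, 11) = (30027 + (-4 + 56))*6 = (30027 + 52)*6 = 30079*6 = 180474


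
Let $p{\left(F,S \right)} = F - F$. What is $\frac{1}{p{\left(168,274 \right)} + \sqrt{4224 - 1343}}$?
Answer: $\frac{\sqrt{2881}}{2881} \approx 0.018631$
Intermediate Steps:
$p{\left(F,S \right)} = 0$
$\frac{1}{p{\left(168,274 \right)} + \sqrt{4224 - 1343}} = \frac{1}{0 + \sqrt{4224 - 1343}} = \frac{1}{0 + \sqrt{2881}} = \frac{1}{\sqrt{2881}} = \frac{\sqrt{2881}}{2881}$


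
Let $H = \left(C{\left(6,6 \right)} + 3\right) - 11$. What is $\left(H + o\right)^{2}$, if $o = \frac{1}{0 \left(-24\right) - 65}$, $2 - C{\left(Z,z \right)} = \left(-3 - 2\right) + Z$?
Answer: $\frac{207936}{4225} \approx 49.216$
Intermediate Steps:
$C{\left(Z,z \right)} = 7 - Z$ ($C{\left(Z,z \right)} = 2 - \left(\left(-3 - 2\right) + Z\right) = 2 - \left(-5 + Z\right) = 7 - Z$)
$o = - \frac{1}{65}$ ($o = \frac{1}{0 - 65} = \frac{1}{-65} = - \frac{1}{65} \approx -0.015385$)
$H = -7$ ($H = \left(\left(7 - 6\right) + 3\right) - 11 = \left(1 + 3\right) - 11 = 4 - 11 = -7$)
$\left(H + o\right)^{2} = \left(-7 - \frac{1}{65}\right)^{2} = \left(- \frac{456}{65}\right)^{2} = \frac{207936}{4225}$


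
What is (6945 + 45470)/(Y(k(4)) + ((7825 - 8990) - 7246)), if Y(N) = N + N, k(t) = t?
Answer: -52415/8403 ≈ -6.2377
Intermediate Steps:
Y(N) = 2*N
(6945 + 45470)/(Y(k(4)) + ((7825 - 8990) - 7246)) = (6945 + 45470)/(2*4 + ((7825 - 8990) - 7246)) = 52415/(8 + (-1165 - 7246)) = 52415/(8 - 8411) = 52415/(-8403) = 52415*(-1/8403) = -52415/8403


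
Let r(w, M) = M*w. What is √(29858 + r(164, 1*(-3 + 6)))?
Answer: 5*√1214 ≈ 174.21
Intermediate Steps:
√(29858 + r(164, 1*(-3 + 6))) = √(29858 + (1*(-3 + 6))*164) = √(29858 + (1*3)*164) = √(29858 + 3*164) = √(29858 + 492) = √30350 = 5*√1214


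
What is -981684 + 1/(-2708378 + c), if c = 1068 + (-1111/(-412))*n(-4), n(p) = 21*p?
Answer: -273768363403627/278876261 ≈ -9.8168e+5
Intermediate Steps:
c = 86673/103 (c = 1068 + (-1111/(-412))*(21*(-4)) = 1068 - 1111*(-1/412)*(-84) = 1068 + (1111/412)*(-84) = 1068 - 23331/103 = 86673/103 ≈ 841.49)
-981684 + 1/(-2708378 + c) = -981684 + 1/(-2708378 + 86673/103) = -981684 + 1/(-278876261/103) = -981684 - 103/278876261 = -273768363403627/278876261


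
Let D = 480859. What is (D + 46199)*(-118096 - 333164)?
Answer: -237840193080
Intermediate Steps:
(D + 46199)*(-118096 - 333164) = (480859 + 46199)*(-118096 - 333164) = 527058*(-451260) = -237840193080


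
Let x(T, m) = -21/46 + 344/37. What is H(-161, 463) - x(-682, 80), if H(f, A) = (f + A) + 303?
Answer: 1014663/1702 ≈ 596.16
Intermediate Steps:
x(T, m) = 15047/1702 (x(T, m) = -21*1/46 + 344*(1/37) = -21/46 + 344/37 = 15047/1702)
H(f, A) = 303 + A + f (H(f, A) = (A + f) + 303 = 303 + A + f)
H(-161, 463) - x(-682, 80) = (303 + 463 - 161) - 1*15047/1702 = 605 - 15047/1702 = 1014663/1702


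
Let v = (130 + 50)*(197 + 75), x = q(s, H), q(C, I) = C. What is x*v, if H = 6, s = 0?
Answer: 0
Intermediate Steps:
x = 0
v = 48960 (v = 180*272 = 48960)
x*v = 0*48960 = 0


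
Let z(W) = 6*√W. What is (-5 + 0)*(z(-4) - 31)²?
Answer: -4085 + 3720*I ≈ -4085.0 + 3720.0*I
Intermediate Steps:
(-5 + 0)*(z(-4) - 31)² = (-5 + 0)*(6*√(-4) - 31)² = -5*(6*(2*I) - 31)² = -5*(12*I - 31)² = -5*(-31 + 12*I)²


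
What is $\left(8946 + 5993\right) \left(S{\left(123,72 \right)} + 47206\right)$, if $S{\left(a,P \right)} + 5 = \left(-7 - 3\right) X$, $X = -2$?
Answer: $705434519$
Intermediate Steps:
$S{\left(a,P \right)} = 15$ ($S{\left(a,P \right)} = -5 + \left(-7 - 3\right) \left(-2\right) = -5 - -20 = -5 + 20 = 15$)
$\left(8946 + 5993\right) \left(S{\left(123,72 \right)} + 47206\right) = \left(8946 + 5993\right) \left(15 + 47206\right) = 14939 \cdot 47221 = 705434519$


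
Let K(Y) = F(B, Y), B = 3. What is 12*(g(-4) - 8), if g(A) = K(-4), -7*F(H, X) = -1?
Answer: -660/7 ≈ -94.286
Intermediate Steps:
F(H, X) = 1/7 (F(H, X) = -1/7*(-1) = 1/7)
K(Y) = 1/7
g(A) = 1/7
12*(g(-4) - 8) = 12*(1/7 - 8) = 12*(-55/7) = -660/7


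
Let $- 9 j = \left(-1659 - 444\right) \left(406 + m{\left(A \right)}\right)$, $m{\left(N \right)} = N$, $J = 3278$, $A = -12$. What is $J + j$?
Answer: $\frac{286028}{3} \approx 95343.0$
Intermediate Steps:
$j = \frac{276194}{3}$ ($j = - \frac{\left(-1659 - 444\right) \left(406 - 12\right)}{9} = - \frac{\left(-2103\right) 394}{9} = \left(- \frac{1}{9}\right) \left(-828582\right) = \frac{276194}{3} \approx 92065.0$)
$J + j = 3278 + \frac{276194}{3} = \frac{286028}{3}$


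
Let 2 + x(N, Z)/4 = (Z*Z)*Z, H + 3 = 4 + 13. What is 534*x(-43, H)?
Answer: 5856912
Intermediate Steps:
H = 14 (H = -3 + (4 + 13) = -3 + 17 = 14)
x(N, Z) = -8 + 4*Z**3 (x(N, Z) = -8 + 4*((Z*Z)*Z) = -8 + 4*(Z**2*Z) = -8 + 4*Z**3)
534*x(-43, H) = 534*(-8 + 4*14**3) = 534*(-8 + 4*2744) = 534*(-8 + 10976) = 534*10968 = 5856912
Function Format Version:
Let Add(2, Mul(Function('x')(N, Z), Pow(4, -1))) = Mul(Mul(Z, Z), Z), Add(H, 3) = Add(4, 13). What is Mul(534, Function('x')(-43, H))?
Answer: 5856912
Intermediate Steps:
H = 14 (H = Add(-3, Add(4, 13)) = Add(-3, 17) = 14)
Function('x')(N, Z) = Add(-8, Mul(4, Pow(Z, 3))) (Function('x')(N, Z) = Add(-8, Mul(4, Mul(Mul(Z, Z), Z))) = Add(-8, Mul(4, Mul(Pow(Z, 2), Z))) = Add(-8, Mul(4, Pow(Z, 3))))
Mul(534, Function('x')(-43, H)) = Mul(534, Add(-8, Mul(4, Pow(14, 3)))) = Mul(534, Add(-8, Mul(4, 2744))) = Mul(534, Add(-8, 10976)) = Mul(534, 10968) = 5856912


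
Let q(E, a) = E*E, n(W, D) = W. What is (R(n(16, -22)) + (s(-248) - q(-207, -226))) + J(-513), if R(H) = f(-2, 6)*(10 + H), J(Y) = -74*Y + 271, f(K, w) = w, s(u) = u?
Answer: -4708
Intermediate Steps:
q(E, a) = E**2
J(Y) = 271 - 74*Y
R(H) = 60 + 6*H (R(H) = 6*(10 + H) = 60 + 6*H)
(R(n(16, -22)) + (s(-248) - q(-207, -226))) + J(-513) = ((60 + 6*16) + (-248 - 1*(-207)**2)) + (271 - 74*(-513)) = ((60 + 96) + (-248 - 1*42849)) + (271 + 37962) = (156 + (-248 - 42849)) + 38233 = (156 - 43097) + 38233 = -42941 + 38233 = -4708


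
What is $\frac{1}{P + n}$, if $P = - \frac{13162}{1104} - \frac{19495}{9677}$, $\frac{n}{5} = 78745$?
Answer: $\frac{5341704}{2103087961823} \approx 2.5399 \cdot 10^{-6}$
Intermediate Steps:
$n = 393725$ ($n = 5 \cdot 78745 = 393725$)
$P = - \frac{74445577}{5341704}$ ($P = \left(-13162\right) \frac{1}{1104} - \frac{19495}{9677} = - \frac{6581}{552} - \frac{19495}{9677} = - \frac{74445577}{5341704} \approx -13.937$)
$\frac{1}{P + n} = \frac{1}{- \frac{74445577}{5341704} + 393725} = \frac{1}{\frac{2103087961823}{5341704}} = \frac{5341704}{2103087961823}$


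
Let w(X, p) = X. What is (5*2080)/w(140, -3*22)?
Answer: 520/7 ≈ 74.286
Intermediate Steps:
(5*2080)/w(140, -3*22) = (5*2080)/140 = 10400*(1/140) = 520/7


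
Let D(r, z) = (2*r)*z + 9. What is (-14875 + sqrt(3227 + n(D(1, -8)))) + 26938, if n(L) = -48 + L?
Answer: 12063 + 2*sqrt(793) ≈ 12119.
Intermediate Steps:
D(r, z) = 9 + 2*r*z (D(r, z) = 2*r*z + 9 = 9 + 2*r*z)
(-14875 + sqrt(3227 + n(D(1, -8)))) + 26938 = (-14875 + sqrt(3227 + (-48 + (9 + 2*1*(-8))))) + 26938 = (-14875 + sqrt(3227 + (-48 + (9 - 16)))) + 26938 = (-14875 + sqrt(3227 + (-48 - 7))) + 26938 = (-14875 + sqrt(3227 - 55)) + 26938 = (-14875 + sqrt(3172)) + 26938 = (-14875 + 2*sqrt(793)) + 26938 = 12063 + 2*sqrt(793)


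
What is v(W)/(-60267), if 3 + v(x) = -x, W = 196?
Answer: 199/60267 ≈ 0.0033020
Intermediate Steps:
v(x) = -3 - x
v(W)/(-60267) = (-3 - 1*196)/(-60267) = (-3 - 196)*(-1/60267) = -199*(-1/60267) = 199/60267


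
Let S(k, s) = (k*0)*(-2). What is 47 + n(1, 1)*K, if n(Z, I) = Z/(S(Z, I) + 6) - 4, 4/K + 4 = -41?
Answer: 6391/135 ≈ 47.341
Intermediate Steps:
S(k, s) = 0 (S(k, s) = 0*(-2) = 0)
K = -4/45 (K = 4/(-4 - 41) = 4/(-45) = 4*(-1/45) = -4/45 ≈ -0.088889)
n(Z, I) = -4 + Z/6 (n(Z, I) = Z/(0 + 6) - 4 = Z/6 - 4 = -4 + Z/6)
47 + n(1, 1)*K = 47 + (-4 + (1/6)*1)*(-4/45) = 47 + (-4 + 1/6)*(-4/45) = 47 - 23/6*(-4/45) = 47 + 46/135 = 6391/135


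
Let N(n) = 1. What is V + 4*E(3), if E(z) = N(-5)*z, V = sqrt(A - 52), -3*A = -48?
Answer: 12 + 6*I ≈ 12.0 + 6.0*I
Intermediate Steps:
A = 16 (A = -1/3*(-48) = 16)
V = 6*I (V = sqrt(16 - 52) = sqrt(-36) = 6*I ≈ 6.0*I)
E(z) = z (E(z) = 1*z = z)
V + 4*E(3) = 6*I + 4*3 = 6*I + 12 = 12 + 6*I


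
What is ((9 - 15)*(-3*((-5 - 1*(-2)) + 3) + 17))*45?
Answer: -4590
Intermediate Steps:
((9 - 15)*(-3*((-5 - 1*(-2)) + 3) + 17))*45 = -6*(-3*((-5 + 2) + 3) + 17)*45 = -6*(-3*(-3 + 3) + 17)*45 = -6*(-3*0 + 17)*45 = -6*(0 + 17)*45 = -6*17*45 = -102*45 = -4590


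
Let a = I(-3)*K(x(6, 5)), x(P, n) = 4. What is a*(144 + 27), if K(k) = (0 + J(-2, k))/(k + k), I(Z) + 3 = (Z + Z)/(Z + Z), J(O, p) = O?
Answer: 171/2 ≈ 85.500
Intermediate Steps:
I(Z) = -2 (I(Z) = -3 + (Z + Z)/(Z + Z) = -3 + (2*Z)/((2*Z)) = -3 + (2*Z)*(1/(2*Z)) = -3 + 1 = -2)
K(k) = -1/k (K(k) = (0 - 2)/(k + k) = -2*1/(2*k) = -1/k)
a = ½ (a = -(-2)/4 = -2*(-¼) = ½ ≈ 0.50000)
a*(144 + 27) = (144 + 27)/2 = (½)*171 = 171/2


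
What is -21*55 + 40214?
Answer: 39059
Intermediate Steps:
-21*55 + 40214 = -1155 + 40214 = 39059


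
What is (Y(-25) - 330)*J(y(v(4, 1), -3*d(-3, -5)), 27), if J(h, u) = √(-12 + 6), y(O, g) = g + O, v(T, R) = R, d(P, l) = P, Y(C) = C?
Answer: -355*I*√6 ≈ -869.57*I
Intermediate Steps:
y(O, g) = O + g
J(h, u) = I*√6 (J(h, u) = √(-6) = I*√6)
(Y(-25) - 330)*J(y(v(4, 1), -3*d(-3, -5)), 27) = (-25 - 330)*(I*√6) = -355*I*√6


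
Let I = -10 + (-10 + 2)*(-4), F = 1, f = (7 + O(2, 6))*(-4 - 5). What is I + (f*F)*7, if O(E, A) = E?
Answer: -545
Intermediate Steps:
f = -81 (f = (7 + 2)*(-4 - 5) = 9*(-9) = -81)
I = 22 (I = -10 - 8*(-4) = -10 + 32 = 22)
I + (f*F)*7 = 22 - 81*1*7 = 22 - 81*7 = 22 - 567 = -545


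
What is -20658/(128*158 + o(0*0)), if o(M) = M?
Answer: -10329/10112 ≈ -1.0215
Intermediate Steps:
-20658/(128*158 + o(0*0)) = -20658/(128*158 + 0*0) = -20658/(20224 + 0) = -20658/20224 = -20658*1/20224 = -10329/10112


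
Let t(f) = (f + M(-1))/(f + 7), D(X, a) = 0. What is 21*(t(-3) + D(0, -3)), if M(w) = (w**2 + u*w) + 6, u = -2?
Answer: 63/2 ≈ 31.500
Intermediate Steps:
M(w) = 6 + w**2 - 2*w (M(w) = (w**2 - 2*w) + 6 = 6 + w**2 - 2*w)
t(f) = (9 + f)/(7 + f) (t(f) = (f + (6 + (-1)**2 - 2*(-1)))/(f + 7) = (f + (6 + 1 + 2))/(7 + f) = (f + 9)/(7 + f) = (9 + f)/(7 + f))
21*(t(-3) + D(0, -3)) = 21*((9 - 3)/(7 - 3) + 0) = 21*(6/4 + 0) = 21*((1/4)*6 + 0) = 21*(3/2 + 0) = 21*(3/2) = 63/2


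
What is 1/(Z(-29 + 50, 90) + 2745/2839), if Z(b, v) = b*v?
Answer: 2839/5368455 ≈ 0.00052883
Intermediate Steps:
1/(Z(-29 + 50, 90) + 2745/2839) = 1/((-29 + 50)*90 + 2745/2839) = 1/(21*90 + 2745*(1/2839)) = 1/(1890 + 2745/2839) = 1/(5368455/2839) = 2839/5368455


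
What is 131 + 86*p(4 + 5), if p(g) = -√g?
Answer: -127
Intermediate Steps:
131 + 86*p(4 + 5) = 131 + 86*(-√(4 + 5)) = 131 + 86*(-√9) = 131 + 86*(-1*3) = 131 + 86*(-3) = 131 - 258 = -127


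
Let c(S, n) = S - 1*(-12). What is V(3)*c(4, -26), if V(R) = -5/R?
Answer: -80/3 ≈ -26.667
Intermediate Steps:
c(S, n) = 12 + S (c(S, n) = S + 12 = 12 + S)
V(3)*c(4, -26) = (-5/3)*(12 + 4) = -5*1/3*16 = -5/3*16 = -80/3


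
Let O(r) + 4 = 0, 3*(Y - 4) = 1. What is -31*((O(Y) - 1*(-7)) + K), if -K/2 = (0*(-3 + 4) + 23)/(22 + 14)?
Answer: -961/18 ≈ -53.389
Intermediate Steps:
Y = 13/3 (Y = 4 + (⅓)*1 = 4 + ⅓ = 13/3 ≈ 4.3333)
O(r) = -4 (O(r) = -4 + 0 = -4)
K = -23/18 (K = -2*(0*(-3 + 4) + 23)/(22 + 14) = -2*(0*1 + 23)/36 = -2*(0 + 23)/36 = -46/36 = -2*23/36 = -23/18 ≈ -1.2778)
-31*((O(Y) - 1*(-7)) + K) = -31*((-4 - 1*(-7)) - 23/18) = -31*((-4 + 7) - 23/18) = -31*(3 - 23/18) = -31*31/18 = -961/18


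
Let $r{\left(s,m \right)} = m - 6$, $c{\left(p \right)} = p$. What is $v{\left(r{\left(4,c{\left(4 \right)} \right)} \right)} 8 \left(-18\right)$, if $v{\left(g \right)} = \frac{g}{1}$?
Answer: $288$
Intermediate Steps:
$r{\left(s,m \right)} = -6 + m$ ($r{\left(s,m \right)} = m - 6 = -6 + m$)
$v{\left(g \right)} = g$ ($v{\left(g \right)} = g 1 = g$)
$v{\left(r{\left(4,c{\left(4 \right)} \right)} \right)} 8 \left(-18\right) = \left(-6 + 4\right) 8 \left(-18\right) = \left(-2\right) 8 \left(-18\right) = \left(-16\right) \left(-18\right) = 288$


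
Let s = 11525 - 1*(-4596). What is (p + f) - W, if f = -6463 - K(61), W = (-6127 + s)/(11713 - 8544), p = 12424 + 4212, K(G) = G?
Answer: 32034934/3169 ≈ 10109.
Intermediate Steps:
s = 16121 (s = 11525 + 4596 = 16121)
p = 16636
W = 9994/3169 (W = (-6127 + 16121)/(11713 - 8544) = 9994/3169 ≈ 3.1537)
f = -6524 (f = -6463 - 1*61 = -6463 - 61 = -6524)
(p + f) - W = (16636 - 6524) - 1*9994/3169 = 10112 - 9994/3169 = 32034934/3169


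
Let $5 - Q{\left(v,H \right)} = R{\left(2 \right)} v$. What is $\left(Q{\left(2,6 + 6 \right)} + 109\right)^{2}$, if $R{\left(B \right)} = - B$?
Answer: $13924$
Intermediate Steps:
$Q{\left(v,H \right)} = 5 + 2 v$ ($Q{\left(v,H \right)} = 5 - \left(-1\right) 2 v = 5 - - 2 v = 5 + 2 v$)
$\left(Q{\left(2,6 + 6 \right)} + 109\right)^{2} = \left(\left(5 + 2 \cdot 2\right) + 109\right)^{2} = \left(\left(5 + 4\right) + 109\right)^{2} = \left(9 + 109\right)^{2} = 118^{2} = 13924$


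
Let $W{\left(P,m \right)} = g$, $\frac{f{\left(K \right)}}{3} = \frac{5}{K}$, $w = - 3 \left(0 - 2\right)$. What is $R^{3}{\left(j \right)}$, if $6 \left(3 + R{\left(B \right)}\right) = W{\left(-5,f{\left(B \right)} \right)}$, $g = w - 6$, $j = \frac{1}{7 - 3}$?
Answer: $-27$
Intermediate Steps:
$w = 6$ ($w = \left(-3\right) \left(-2\right) = 6$)
$j = \frac{1}{4} \approx 0.25$
$g = 0$ ($g = 6 - 6 = 0$)
$f{\left(K \right)} = \frac{15}{K}$ ($f{\left(K \right)} = 3 \frac{5}{K} = \frac{15}{K}$)
$W{\left(P,m \right)} = 0$
$R{\left(B \right)} = -3$ ($R{\left(B \right)} = -3 + \frac{1}{6} \cdot 0 = -3 + 0 = -3$)
$R^{3}{\left(j \right)} = \left(-3\right)^{3} = -27$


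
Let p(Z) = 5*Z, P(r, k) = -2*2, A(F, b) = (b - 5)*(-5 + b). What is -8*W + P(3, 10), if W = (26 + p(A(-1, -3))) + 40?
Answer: -3092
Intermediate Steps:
A(F, b) = (-5 + b)² (A(F, b) = (-5 + b)*(-5 + b) = (-5 + b)²)
P(r, k) = -4
W = 386 (W = (26 + 5*(-5 - 3)²) + 40 = (26 + 5*(-8)²) + 40 = (26 + 5*64) + 40 = (26 + 320) + 40 = 346 + 40 = 386)
-8*W + P(3, 10) = -8*386 - 4 = -3088 - 4 = -3092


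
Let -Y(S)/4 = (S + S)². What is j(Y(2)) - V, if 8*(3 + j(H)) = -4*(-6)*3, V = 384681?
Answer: -384675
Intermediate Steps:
Y(S) = -16*S² (Y(S) = -4*(S + S)² = -4*4*S² = -16*S²)
j(H) = 6 (j(H) = -3 + (-4*(-6)*3)/8 = -3 + (24*3)/8 = -3 + (⅛)*72 = -3 + 9 = 6)
j(Y(2)) - V = 6 - 1*384681 = 6 - 384681 = -384675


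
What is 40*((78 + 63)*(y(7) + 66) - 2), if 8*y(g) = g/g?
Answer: 372865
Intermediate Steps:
y(g) = ⅛ (y(g) = (g/g)/8 = (⅛)*1 = ⅛)
40*((78 + 63)*(y(7) + 66) - 2) = 40*((78 + 63)*(⅛ + 66) - 2) = 40*(141*(529/8) - 2) = 40*(74589/8 - 2) = 40*(74573/8) = 372865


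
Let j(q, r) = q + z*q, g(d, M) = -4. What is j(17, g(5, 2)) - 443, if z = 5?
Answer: -341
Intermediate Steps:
j(q, r) = 6*q (j(q, r) = q + 5*q = 6*q)
j(17, g(5, 2)) - 443 = 6*17 - 443 = 102 - 443 = -341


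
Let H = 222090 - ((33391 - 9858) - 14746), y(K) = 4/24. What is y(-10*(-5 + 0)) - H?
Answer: -1279817/6 ≈ -2.1330e+5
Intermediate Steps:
y(K) = ⅙ (y(K) = 4*(1/24) = ⅙)
H = 213303 (H = 222090 - (23533 - 14746) = 222090 - 1*8787 = 222090 - 8787 = 213303)
y(-10*(-5 + 0)) - H = ⅙ - 1*213303 = ⅙ - 213303 = -1279817/6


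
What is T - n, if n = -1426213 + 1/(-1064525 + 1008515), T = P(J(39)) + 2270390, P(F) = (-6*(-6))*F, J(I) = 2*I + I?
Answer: 207282648151/56010 ≈ 3.7008e+6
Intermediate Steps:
J(I) = 3*I
P(F) = 36*F
T = 2274602 (T = 36*(3*39) + 2270390 = 36*117 + 2270390 = 4212 + 2270390 = 2274602)
n = -79882190131/56010 (n = -1426213 + 1/(-56010) = -1426213 - 1/56010 = -79882190131/56010 ≈ -1.4262e+6)
T - n = 2274602 - 1*(-79882190131/56010) = 2274602 + 79882190131/56010 = 207282648151/56010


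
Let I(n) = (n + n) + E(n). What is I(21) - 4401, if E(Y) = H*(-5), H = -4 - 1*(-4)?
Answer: -4359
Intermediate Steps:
H = 0 (H = -4 + 4 = 0)
E(Y) = 0 (E(Y) = 0*(-5) = 0)
I(n) = 2*n (I(n) = (n + n) + 0 = 2*n + 0 = 2*n)
I(21) - 4401 = 2*21 - 4401 = 42 - 4401 = -4359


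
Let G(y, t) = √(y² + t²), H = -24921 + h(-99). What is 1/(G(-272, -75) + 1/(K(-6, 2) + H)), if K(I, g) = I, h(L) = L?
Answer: 25026/49859170515683 + 626300676*√79609/49859170515683 ≈ 0.0035442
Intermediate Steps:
H = -25020 (H = -24921 - 99 = -25020)
G(y, t) = √(t² + y²)
1/(G(-272, -75) + 1/(K(-6, 2) + H)) = 1/(√((-75)² + (-272)²) + 1/(-6 - 25020)) = 1/(√(5625 + 73984) + 1/(-25026)) = 1/(√79609 - 1/25026) = 1/(-1/25026 + √79609)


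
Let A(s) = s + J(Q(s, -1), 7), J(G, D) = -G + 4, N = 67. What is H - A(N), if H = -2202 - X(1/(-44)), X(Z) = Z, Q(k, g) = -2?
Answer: -100099/44 ≈ -2275.0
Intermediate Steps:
J(G, D) = 4 - G
A(s) = 6 + s (A(s) = s + (4 - 1*(-2)) = s + (4 + 2) = s + 6 = 6 + s)
H = -96887/44 (H = -2202 - 1/(-44) = -2202 - 1*(-1/44) = -2202 + 1/44 = -96887/44 ≈ -2202.0)
H - A(N) = -96887/44 - (6 + 67) = -96887/44 - 1*73 = -96887/44 - 73 = -100099/44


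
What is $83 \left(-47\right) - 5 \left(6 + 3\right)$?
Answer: $-3946$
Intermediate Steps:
$83 \left(-47\right) - 5 \left(6 + 3\right) = -3901 - 45 = -3946$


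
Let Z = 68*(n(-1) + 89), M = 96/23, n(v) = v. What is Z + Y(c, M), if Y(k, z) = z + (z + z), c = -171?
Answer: 137920/23 ≈ 5996.5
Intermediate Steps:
M = 96/23 (M = 96*(1/23) = 96/23 ≈ 4.1739)
Z = 5984 (Z = 68*(-1 + 89) = 68*88 = 5984)
Y(k, z) = 3*z (Y(k, z) = z + 2*z = 3*z)
Z + Y(c, M) = 5984 + 3*(96/23) = 5984 + 288/23 = 137920/23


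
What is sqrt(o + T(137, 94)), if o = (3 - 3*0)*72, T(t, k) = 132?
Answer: 2*sqrt(87) ≈ 18.655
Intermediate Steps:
o = 216 (o = (3 + 0)*72 = 3*72 = 216)
sqrt(o + T(137, 94)) = sqrt(216 + 132) = sqrt(348) = 2*sqrt(87)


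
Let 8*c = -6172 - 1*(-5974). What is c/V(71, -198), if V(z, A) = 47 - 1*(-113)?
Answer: -99/640 ≈ -0.15469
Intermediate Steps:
V(z, A) = 160 (V(z, A) = 47 + 113 = 160)
c = -99/4 (c = (-6172 - 1*(-5974))/8 = (-6172 + 5974)/8 = (1/8)*(-198) = -99/4 ≈ -24.750)
c/V(71, -198) = -99/4/160 = -99/4*1/160 = -99/640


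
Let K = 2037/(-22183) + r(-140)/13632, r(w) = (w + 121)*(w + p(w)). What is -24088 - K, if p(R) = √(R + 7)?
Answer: -260150359433/10799952 + 19*I*√133/13632 ≈ -24088.0 + 0.016074*I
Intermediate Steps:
p(R) = √(7 + R)
r(w) = (121 + w)*(w + √(7 + w)) (r(w) = (w + 121)*(w + √(7 + w)) = (121 + w)*(w + √(7 + w)))
K = 1115657/10799952 - 19*I*√133/13632 (K = 2037/(-22183) + ((-140)² + 121*(-140) + 121*√(7 - 140) - 140*√(7 - 140))/13632 = 2037*(-1/22183) + (19600 - 16940 + 121*√(-133) - 140*I*√133)*(1/13632) = -291/3169 + (19600 - 16940 + 121*(I*√133) - 140*I*√133)*(1/13632) = -291/3169 + (19600 - 16940 + 121*I*√133 - 140*I*√133)*(1/13632) = -291/3169 + (2660 - 19*I*√133)*(1/13632) = -291/3169 + (665/3408 - 19*I*√133/13632) = 1115657/10799952 - 19*I*√133/13632 ≈ 0.1033 - 0.016074*I)
-24088 - K = -24088 - (1115657/10799952 - 19*I*√133/13632) = -24088 + (-1115657/10799952 + 19*I*√133/13632) = -260150359433/10799952 + 19*I*√133/13632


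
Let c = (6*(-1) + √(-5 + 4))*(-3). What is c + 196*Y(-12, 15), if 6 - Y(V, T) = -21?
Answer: 5310 - 3*I ≈ 5310.0 - 3.0*I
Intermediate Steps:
Y(V, T) = 27 (Y(V, T) = 6 - 1*(-21) = 6 + 21 = 27)
c = 18 - 3*I (c = (-6 + √(-1))*(-3) = (-6 + I)*(-3) = 18 - 3*I ≈ 18.0 - 3.0*I)
c + 196*Y(-12, 15) = (18 - 3*I) + 196*27 = (18 - 3*I) + 5292 = 5310 - 3*I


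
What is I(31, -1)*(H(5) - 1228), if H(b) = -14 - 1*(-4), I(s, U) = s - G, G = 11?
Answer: -24760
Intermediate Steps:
I(s, U) = -11 + s (I(s, U) = s - 1*11 = s - 11 = -11 + s)
H(b) = -10 (H(b) = -14 + 4 = -10)
I(31, -1)*(H(5) - 1228) = (-11 + 31)*(-10 - 1228) = 20*(-1238) = -24760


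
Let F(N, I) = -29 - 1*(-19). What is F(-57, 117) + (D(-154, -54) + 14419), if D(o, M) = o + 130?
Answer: 14385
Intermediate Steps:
D(o, M) = 130 + o
F(N, I) = -10 (F(N, I) = -29 + 19 = -10)
F(-57, 117) + (D(-154, -54) + 14419) = -10 + ((130 - 154) + 14419) = -10 + (-24 + 14419) = -10 + 14395 = 14385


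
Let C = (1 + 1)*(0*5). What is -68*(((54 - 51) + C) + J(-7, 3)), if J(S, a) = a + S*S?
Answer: -3740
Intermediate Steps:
J(S, a) = a + S²
C = 0 (C = 2*0 = 0)
-68*(((54 - 51) + C) + J(-7, 3)) = -68*(((54 - 51) + 0) + (3 + (-7)²)) = -68*((3 + 0) + (3 + 49)) = -68*(3 + 52) = -68*55 = -3740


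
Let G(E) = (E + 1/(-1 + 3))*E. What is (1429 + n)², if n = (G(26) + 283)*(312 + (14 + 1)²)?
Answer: 273940232449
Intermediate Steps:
G(E) = E*(½ + E) (G(E) = (E + 1/2)*E = (E + ½)*E = (½ + E)*E = E*(½ + E))
n = 521964 (n = (26*(½ + 26) + 283)*(312 + (14 + 1)²) = (26*(53/2) + 283)*(312 + 15²) = (689 + 283)*(312 + 225) = 972*537 = 521964)
(1429 + n)² = (1429 + 521964)² = 523393² = 273940232449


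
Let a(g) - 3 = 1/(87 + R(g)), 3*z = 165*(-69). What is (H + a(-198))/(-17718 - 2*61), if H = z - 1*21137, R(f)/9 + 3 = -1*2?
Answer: 1047017/749280 ≈ 1.3974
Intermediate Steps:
z = -3795 (z = (165*(-69))/3 = (⅓)*(-11385) = -3795)
R(f) = -45 (R(f) = -27 + 9*(-1*2) = -27 + 9*(-2) = -27 - 18 = -45)
a(g) = 127/42 (a(g) = 3 + 1/(87 - 45) = 3 + 1/42 = 127/42)
H = -24932 (H = -3795 - 1*21137 = -3795 - 21137 = -24932)
(H + a(-198))/(-17718 - 2*61) = (-24932 + 127/42)/(-17718 - 2*61) = -1047017/(42*(-17718 - 122)) = -1047017/42/(-17840) = -1047017/42*(-1/17840) = 1047017/749280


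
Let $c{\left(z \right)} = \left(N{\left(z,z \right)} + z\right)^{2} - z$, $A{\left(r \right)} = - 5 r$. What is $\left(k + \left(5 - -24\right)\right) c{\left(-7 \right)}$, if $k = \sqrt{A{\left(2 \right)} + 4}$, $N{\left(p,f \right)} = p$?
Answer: $5887 + 203 i \sqrt{6} \approx 5887.0 + 497.25 i$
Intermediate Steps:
$c{\left(z \right)} = - z + 4 z^{2}$ ($c{\left(z \right)} = \left(z + z\right)^{2} - z = \left(2 z\right)^{2} - z = 4 z^{2} - z = - z + 4 z^{2}$)
$k = i \sqrt{6}$ ($k = \sqrt{\left(-5\right) 2 + 4} = \sqrt{-10 + 4} = \sqrt{-6} = i \sqrt{6} \approx 2.4495 i$)
$\left(k + \left(5 - -24\right)\right) c{\left(-7 \right)} = \left(i \sqrt{6} + \left(5 - -24\right)\right) \left(- 7 \left(-1 + 4 \left(-7\right)\right)\right) = \left(i \sqrt{6} + \left(5 + 24\right)\right) \left(- 7 \left(-1 - 28\right)\right) = \left(i \sqrt{6} + 29\right) \left(\left(-7\right) \left(-29\right)\right) = \left(29 + i \sqrt{6}\right) 203 = 5887 + 203 i \sqrt{6}$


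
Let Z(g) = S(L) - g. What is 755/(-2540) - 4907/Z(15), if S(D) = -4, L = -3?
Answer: 2489887/9652 ≈ 257.97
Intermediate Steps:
Z(g) = -4 - g
755/(-2540) - 4907/Z(15) = 755/(-2540) - 4907/(-4 - 1*15) = 755*(-1/2540) - 4907/(-4 - 15) = -151/508 - 4907/(-19) = -151/508 - 4907*(-1/19) = -151/508 + 4907/19 = 2489887/9652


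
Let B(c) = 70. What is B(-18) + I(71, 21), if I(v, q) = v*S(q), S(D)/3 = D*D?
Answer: 94003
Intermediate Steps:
S(D) = 3*D² (S(D) = 3*(D*D) = 3*D²)
I(v, q) = 3*v*q² (I(v, q) = v*(3*q²) = 3*v*q²)
B(-18) + I(71, 21) = 70 + 3*71*21² = 70 + 3*71*441 = 70 + 93933 = 94003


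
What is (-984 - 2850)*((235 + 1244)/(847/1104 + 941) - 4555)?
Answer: 18151117525026/1039711 ≈ 1.7458e+7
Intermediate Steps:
(-984 - 2850)*((235 + 1244)/(847/1104 + 941) - 4555) = -3834*(1479/(847*(1/1104) + 941) - 4555) = -3834*(1479/(847/1104 + 941) - 4555) = -3834*(1479/(1039711/1104) - 4555) = -3834*(1479*(1104/1039711) - 4555) = -3834*(1632816/1039711 - 4555) = -3834*(-4734250789/1039711) = 18151117525026/1039711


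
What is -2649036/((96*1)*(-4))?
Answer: 220753/32 ≈ 6898.5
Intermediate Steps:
-2649036/((96*1)*(-4)) = -2649036/(96*(-4)) = -2649036/(-384) = -2649036*(-1/384) = 220753/32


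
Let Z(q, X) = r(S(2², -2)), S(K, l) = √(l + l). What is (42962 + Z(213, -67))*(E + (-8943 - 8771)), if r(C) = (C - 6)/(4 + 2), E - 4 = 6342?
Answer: -488380648 - 11368*I/3 ≈ -4.8838e+8 - 3789.3*I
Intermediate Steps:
E = 6346 (E = 4 + 6342 = 6346)
S(K, l) = √2*√l (S(K, l) = √(2*l) = √2*√l)
r(C) = -1 + C/6 (r(C) = (-6 + C)/6 = (-6 + C)*(⅙) = -1 + C/6)
Z(q, X) = -1 + I/3 (Z(q, X) = -1 + (√2*√(-2))/6 = -1 + (√2*(I*√2))/6 = -1 + (2*I)/6 = -1 + I/3)
(42962 + Z(213, -67))*(E + (-8943 - 8771)) = (42962 + (-1 + I/3))*(6346 + (-8943 - 8771)) = (42961 + I/3)*(6346 - 17714) = (42961 + I/3)*(-11368) = -488380648 - 11368*I/3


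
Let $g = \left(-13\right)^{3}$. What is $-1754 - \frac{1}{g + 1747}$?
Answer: $- \frac{789299}{450} \approx -1754.0$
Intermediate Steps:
$g = -2197$
$-1754 - \frac{1}{g + 1747} = -1754 - \frac{1}{-2197 + 1747} = -1754 - \frac{1}{-450} = -1754 - - \frac{1}{450} = -1754 + \frac{1}{450} = - \frac{789299}{450}$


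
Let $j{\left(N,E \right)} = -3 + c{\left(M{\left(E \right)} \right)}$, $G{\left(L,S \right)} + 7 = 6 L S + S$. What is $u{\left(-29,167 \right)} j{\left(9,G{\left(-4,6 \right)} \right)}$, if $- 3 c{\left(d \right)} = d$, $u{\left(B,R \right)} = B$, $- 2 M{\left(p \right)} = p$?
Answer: $\frac{4727}{6} \approx 787.83$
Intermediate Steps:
$M{\left(p \right)} = - \frac{p}{2}$
$G{\left(L,S \right)} = -7 + S + 6 L S$ ($G{\left(L,S \right)} = -7 + \left(6 L S + S\right) = -7 + \left(S + 6 L S\right) = -7 + S + 6 L S$)
$c{\left(d \right)} = - \frac{d}{3}$
$j{\left(N,E \right)} = -3 + \frac{E}{6}$ ($j{\left(N,E \right)} = -3 - \frac{\left(- \frac{1}{2}\right) E}{3} = -3 + \frac{E}{6}$)
$u{\left(-29,167 \right)} j{\left(9,G{\left(-4,6 \right)} \right)} = - 29 \left(-3 + \frac{-7 + 6 + 6 \left(-4\right) 6}{6}\right) = - 29 \left(-3 + \frac{-7 + 6 - 144}{6}\right) = - 29 \left(-3 + \frac{1}{6} \left(-145\right)\right) = - 29 \left(-3 - \frac{145}{6}\right) = \left(-29\right) \left(- \frac{163}{6}\right) = \frac{4727}{6}$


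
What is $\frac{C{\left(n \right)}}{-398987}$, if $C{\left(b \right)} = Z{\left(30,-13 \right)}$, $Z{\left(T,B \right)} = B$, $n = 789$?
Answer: $\frac{13}{398987} \approx 3.2582 \cdot 10^{-5}$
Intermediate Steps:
$C{\left(b \right)} = -13$
$\frac{C{\left(n \right)}}{-398987} = - \frac{13}{-398987} = \left(-13\right) \left(- \frac{1}{398987}\right) = \frac{13}{398987}$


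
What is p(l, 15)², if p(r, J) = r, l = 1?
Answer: 1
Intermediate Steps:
p(l, 15)² = 1² = 1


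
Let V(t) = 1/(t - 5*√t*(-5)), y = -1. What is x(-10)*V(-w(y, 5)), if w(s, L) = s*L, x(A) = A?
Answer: 1/62 - 5*√5/62 ≈ -0.16420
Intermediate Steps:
w(s, L) = L*s
V(t) = 1/(t + 25*√t)
x(-10)*V(-w(y, 5)) = -10/(-5*(-1) + 25*√(-5*(-1))) = -10/(-1*(-5) + 25*√(-1*(-5))) = -10/(5 + 25*√5)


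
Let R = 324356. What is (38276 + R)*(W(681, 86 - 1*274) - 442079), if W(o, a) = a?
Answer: -160380166744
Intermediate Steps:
(38276 + R)*(W(681, 86 - 1*274) - 442079) = (38276 + 324356)*((86 - 1*274) - 442079) = 362632*((86 - 274) - 442079) = 362632*(-188 - 442079) = 362632*(-442267) = -160380166744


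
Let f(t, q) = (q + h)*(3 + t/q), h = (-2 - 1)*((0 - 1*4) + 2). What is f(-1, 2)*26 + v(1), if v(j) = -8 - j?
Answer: 511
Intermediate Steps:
h = 6 (h = -3*((0 - 4) + 2) = -3*(-4 + 2) = -3*(-2) = 6)
f(t, q) = (3 + t/q)*(6 + q) (f(t, q) = (q + 6)*(3 + t/q) = (6 + q)*(3 + t/q) = (3 + t/q)*(6 + q))
f(-1, 2)*26 + v(1) = (18 - 1 + 3*2 + 6*(-1)/2)*26 + (-8 - 1*1) = (18 - 1 + 6 + 6*(-1)*(½))*26 + (-8 - 1) = (18 - 1 + 6 - 3)*26 - 9 = 20*26 - 9 = 520 - 9 = 511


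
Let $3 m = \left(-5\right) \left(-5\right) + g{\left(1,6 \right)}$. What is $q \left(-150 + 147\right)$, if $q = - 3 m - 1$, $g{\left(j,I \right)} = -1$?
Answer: $75$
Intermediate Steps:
$m = 8$ ($m = \frac{\left(-5\right) \left(-5\right) - 1}{3} = \frac{25 - 1}{3} = \frac{1}{3} \cdot 24 = 8$)
$q = -25$ ($q = \left(-3\right) 8 - 1 = -24 - 1 = -25$)
$q \left(-150 + 147\right) = - 25 \left(-150 + 147\right) = \left(-25\right) \left(-3\right) = 75$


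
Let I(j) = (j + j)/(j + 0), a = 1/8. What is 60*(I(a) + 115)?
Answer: 7020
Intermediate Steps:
a = 1/8 ≈ 0.12500
I(j) = 2 (I(j) = (2*j)/j = 2)
60*(I(a) + 115) = 60*(2 + 115) = 60*117 = 7020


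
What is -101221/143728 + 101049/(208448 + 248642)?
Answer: -15871768109/32848315760 ≈ -0.48318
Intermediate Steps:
-101221/143728 + 101049/(208448 + 248642) = -101221*1/143728 + 101049/457090 = -101221/143728 + 101049*(1/457090) = -101221/143728 + 101049/457090 = -15871768109/32848315760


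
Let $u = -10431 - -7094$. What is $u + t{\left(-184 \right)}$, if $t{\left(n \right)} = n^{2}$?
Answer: $30519$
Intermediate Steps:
$u = -3337$ ($u = -10431 + 7094 = -3337$)
$u + t{\left(-184 \right)} = -3337 + \left(-184\right)^{2} = -3337 + 33856 = 30519$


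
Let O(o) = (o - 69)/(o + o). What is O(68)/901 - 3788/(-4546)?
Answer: 232080911/278524328 ≈ 0.83325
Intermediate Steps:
O(o) = (-69 + o)/(2*o) (O(o) = (-69 + o)/((2*o)) = (-69 + o)*(1/(2*o)) = (-69 + o)/(2*o))
O(68)/901 - 3788/(-4546) = ((1/2)*(-69 + 68)/68)/901 - 3788/(-4546) = ((1/2)*(1/68)*(-1))*(1/901) - 3788*(-1/4546) = -1/136*1/901 + 1894/2273 = -1/122536 + 1894/2273 = 232080911/278524328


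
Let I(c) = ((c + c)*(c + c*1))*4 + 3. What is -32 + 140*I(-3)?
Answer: 20548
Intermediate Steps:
I(c) = 3 + 16*c² (I(c) = ((2*c)*(c + c))*4 + 3 = ((2*c)*(2*c))*4 + 3 = (4*c²)*4 + 3 = 16*c² + 3 = 3 + 16*c²)
-32 + 140*I(-3) = -32 + 140*(3 + 16*(-3)²) = -32 + 140*(3 + 16*9) = -32 + 140*(3 + 144) = -32 + 140*147 = -32 + 20580 = 20548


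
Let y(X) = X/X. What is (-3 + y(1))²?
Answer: 4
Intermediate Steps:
y(X) = 1
(-3 + y(1))² = (-3 + 1)² = (-2)² = 4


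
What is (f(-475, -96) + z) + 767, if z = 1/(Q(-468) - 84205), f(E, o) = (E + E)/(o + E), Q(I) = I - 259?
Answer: 37277248753/48496172 ≈ 768.66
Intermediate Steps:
Q(I) = -259 + I
f(E, o) = 2*E/(E + o) (f(E, o) = (2*E)/(E + o) = 2*E/(E + o))
z = -1/84932 (z = 1/((-259 - 468) - 84205) = 1/(-727 - 84205) = 1/(-84932) = -1/84932 ≈ -1.1774e-5)
(f(-475, -96) + z) + 767 = (2*(-475)/(-475 - 96) - 1/84932) + 767 = (2*(-475)/(-571) - 1/84932) + 767 = (2*(-475)*(-1/571) - 1/84932) + 767 = (950/571 - 1/84932) + 767 = 80684829/48496172 + 767 = 37277248753/48496172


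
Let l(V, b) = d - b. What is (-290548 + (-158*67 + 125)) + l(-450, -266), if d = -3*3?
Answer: -300752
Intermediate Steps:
d = -9
l(V, b) = -9 - b
(-290548 + (-158*67 + 125)) + l(-450, -266) = (-290548 + (-158*67 + 125)) + (-9 - 1*(-266)) = (-290548 + (-10586 + 125)) + (-9 + 266) = (-290548 - 10461) + 257 = -301009 + 257 = -300752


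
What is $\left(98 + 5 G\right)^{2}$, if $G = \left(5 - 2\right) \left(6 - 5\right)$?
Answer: $12769$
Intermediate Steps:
$G = 3$ ($G = 3 \cdot 1 = 3$)
$\left(98 + 5 G\right)^{2} = \left(98 + 5 \cdot 3\right)^{2} = \left(98 + 15\right)^{2} = 113^{2} = 12769$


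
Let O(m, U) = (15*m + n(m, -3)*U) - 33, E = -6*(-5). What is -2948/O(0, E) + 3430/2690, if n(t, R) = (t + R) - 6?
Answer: 896941/81507 ≈ 11.004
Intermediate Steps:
n(t, R) = -6 + R + t (n(t, R) = (R + t) - 6 = -6 + R + t)
E = 30
O(m, U) = -33 + 15*m + U*(-9 + m) (O(m, U) = (15*m + (-6 - 3 + m)*U) - 33 = (15*m + (-9 + m)*U) - 33 = (15*m + U*(-9 + m)) - 33 = -33 + 15*m + U*(-9 + m))
-2948/O(0, E) + 3430/2690 = -2948/(-33 + 15*0 + 30*(-9 + 0)) + 3430/2690 = -2948/(-33 + 0 + 30*(-9)) + 3430*(1/2690) = -2948/(-33 + 0 - 270) + 343/269 = -2948/(-303) + 343/269 = -2948*(-1/303) + 343/269 = 2948/303 + 343/269 = 896941/81507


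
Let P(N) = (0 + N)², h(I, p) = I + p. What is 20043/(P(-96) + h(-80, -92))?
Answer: 1179/532 ≈ 2.2162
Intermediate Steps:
P(N) = N²
20043/(P(-96) + h(-80, -92)) = 20043/((-96)² + (-80 - 92)) = 20043/(9216 - 172) = 20043/9044 = 20043*(1/9044) = 1179/532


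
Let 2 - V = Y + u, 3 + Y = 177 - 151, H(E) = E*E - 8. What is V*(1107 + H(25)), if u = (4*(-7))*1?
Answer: 12068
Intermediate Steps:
H(E) = -8 + E**2 (H(E) = E**2 - 8 = -8 + E**2)
u = -28 (u = -28*1 = -28)
Y = 23 (Y = -3 + (177 - 151) = -3 + 26 = 23)
V = 7 (V = 2 - (23 - 28) = 2 - 1*(-5) = 2 + 5 = 7)
V*(1107 + H(25)) = 7*(1107 + (-8 + 25**2)) = 7*(1107 + (-8 + 625)) = 7*(1107 + 617) = 7*1724 = 12068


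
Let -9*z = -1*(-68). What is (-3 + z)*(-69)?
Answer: 2185/3 ≈ 728.33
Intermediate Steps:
z = -68/9 (z = -(-1)*(-68)/9 = -1/9*68 = -68/9 ≈ -7.5556)
(-3 + z)*(-69) = (-3 - 68/9)*(-69) = -95/9*(-69) = 2185/3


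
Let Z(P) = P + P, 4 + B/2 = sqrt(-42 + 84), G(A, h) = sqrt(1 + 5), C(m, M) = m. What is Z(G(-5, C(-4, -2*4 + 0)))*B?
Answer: 4*sqrt(6)*(-4 + sqrt(42)) ≈ 24.306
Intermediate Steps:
G(A, h) = sqrt(6)
B = -8 + 2*sqrt(42) (B = -8 + 2*sqrt(-42 + 84) = -8 + 2*sqrt(42) ≈ 4.9615)
Z(P) = 2*P
Z(G(-5, C(-4, -2*4 + 0)))*B = (2*sqrt(6))*(-8 + 2*sqrt(42)) = 2*sqrt(6)*(-8 + 2*sqrt(42))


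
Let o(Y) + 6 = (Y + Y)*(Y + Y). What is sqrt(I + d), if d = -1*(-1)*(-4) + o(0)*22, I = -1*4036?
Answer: 2*I*sqrt(1043) ≈ 64.591*I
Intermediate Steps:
o(Y) = -6 + 4*Y**2 (o(Y) = -6 + (Y + Y)*(Y + Y) = -6 + (2*Y)*(2*Y) = -6 + 4*Y**2)
I = -4036
d = -136 (d = -1*(-1)*(-4) + (-6 + 4*0**2)*22 = 1*(-4) + (-6 + 4*0)*22 = -4 + (-6 + 0)*22 = -4 - 6*22 = -4 - 132 = -136)
sqrt(I + d) = sqrt(-4036 - 136) = sqrt(-4172) = 2*I*sqrt(1043)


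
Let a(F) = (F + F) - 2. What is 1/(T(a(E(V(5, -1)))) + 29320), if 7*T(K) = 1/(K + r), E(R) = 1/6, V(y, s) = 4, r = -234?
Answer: 4949/145104677 ≈ 3.4106e-5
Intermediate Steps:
E(R) = ⅙
a(F) = -2 + 2*F (a(F) = 2*F - 2 = -2 + 2*F)
T(K) = 1/(7*(-234 + K)) (T(K) = 1/(7*(K - 234)) = 1/(7*(-234 + K)))
1/(T(a(E(V(5, -1)))) + 29320) = 1/(1/(7*(-234 + (-2 + 2*(⅙)))) + 29320) = 1/(1/(7*(-234 + (-2 + ⅓))) + 29320) = 1/(1/(7*(-234 - 5/3)) + 29320) = 1/(1/(7*(-707/3)) + 29320) = 1/((⅐)*(-3/707) + 29320) = 1/(-3/4949 + 29320) = 1/(145104677/4949) = 4949/145104677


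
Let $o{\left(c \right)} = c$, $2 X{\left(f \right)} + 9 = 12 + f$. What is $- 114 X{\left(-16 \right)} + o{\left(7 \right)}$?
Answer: $748$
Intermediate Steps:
$X{\left(f \right)} = \frac{3}{2} + \frac{f}{2}$ ($X{\left(f \right)} = - \frac{9}{2} + \frac{12 + f}{2} = - \frac{9}{2} + \left(6 + \frac{f}{2}\right) = \frac{3}{2} + \frac{f}{2}$)
$- 114 X{\left(-16 \right)} + o{\left(7 \right)} = - 114 \left(\frac{3}{2} + \frac{1}{2} \left(-16\right)\right) + 7 = - 114 \left(\frac{3}{2} - 8\right) + 7 = \left(-114\right) \left(- \frac{13}{2}\right) + 7 = 741 + 7 = 748$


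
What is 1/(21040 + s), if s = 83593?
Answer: 1/104633 ≈ 9.5572e-6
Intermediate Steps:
1/(21040 + s) = 1/(21040 + 83593) = 1/104633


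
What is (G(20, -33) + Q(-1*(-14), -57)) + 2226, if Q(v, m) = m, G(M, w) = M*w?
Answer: 1509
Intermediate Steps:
(G(20, -33) + Q(-1*(-14), -57)) + 2226 = (20*(-33) - 57) + 2226 = (-660 - 57) + 2226 = -717 + 2226 = 1509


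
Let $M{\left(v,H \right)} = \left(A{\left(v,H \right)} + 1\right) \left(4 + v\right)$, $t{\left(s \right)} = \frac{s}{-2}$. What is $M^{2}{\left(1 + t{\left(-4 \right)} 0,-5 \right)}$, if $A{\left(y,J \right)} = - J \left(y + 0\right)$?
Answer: $900$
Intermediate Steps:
$A{\left(y,J \right)} = - J y$
$t{\left(s \right)} = - \frac{s}{2}$ ($t{\left(s \right)} = s \left(- \frac{1}{2}\right) = - \frac{s}{2}$)
$M{\left(v,H \right)} = \left(1 - H v\right) \left(4 + v\right)$ ($M{\left(v,H \right)} = \left(- H v + 1\right) \left(4 + v\right) = \left(1 - H v\right) \left(4 + v\right)$)
$M^{2}{\left(1 + t{\left(-4 \right)} 0,-5 \right)} = \left(4 + \left(1 + \left(- \frac{1}{2}\right) \left(-4\right) 0\right) - - 5 \left(1 + \left(- \frac{1}{2}\right) \left(-4\right) 0\right)^{2} - - 20 \left(1 + \left(- \frac{1}{2}\right) \left(-4\right) 0\right)\right)^{2} = \left(4 + \left(1 + 2 \cdot 0\right) - - 5 \left(1 + 2 \cdot 0\right)^{2} - - 20 \left(1 + 2 \cdot 0\right)\right)^{2} = \left(4 + \left(1 + 0\right) - - 5 \left(1 + 0\right)^{2} - - 20 \left(1 + 0\right)\right)^{2} = \left(4 + 1 - - 5 \cdot 1^{2} - \left(-20\right) 1\right)^{2} = \left(4 + 1 - \left(-5\right) 1 + 20\right)^{2} = \left(4 + 1 + 5 + 20\right)^{2} = 30^{2} = 900$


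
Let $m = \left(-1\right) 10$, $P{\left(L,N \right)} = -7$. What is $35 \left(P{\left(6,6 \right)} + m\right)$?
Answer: $-595$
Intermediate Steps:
$m = -10$
$35 \left(P{\left(6,6 \right)} + m\right) = 35 \left(-7 - 10\right) = 35 \left(-17\right) = -595$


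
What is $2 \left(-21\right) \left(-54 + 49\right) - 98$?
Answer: $112$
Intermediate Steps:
$2 \left(-21\right) \left(-54 + 49\right) - 98 = \left(-42\right) \left(-5\right) - 98 = 210 - 98 = 112$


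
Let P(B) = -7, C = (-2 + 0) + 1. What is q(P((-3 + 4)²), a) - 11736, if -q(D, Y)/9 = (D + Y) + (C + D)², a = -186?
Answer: -10575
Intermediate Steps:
C = -1 (C = -2 + 1 = -1)
q(D, Y) = -9*D - 9*Y - 9*(-1 + D)² (q(D, Y) = -9*((D + Y) + (-1 + D)²) = -9*(D + Y + (-1 + D)²) = -9*D - 9*Y - 9*(-1 + D)²)
q(P((-3 + 4)²), a) - 11736 = (-9 - 9*(-186) - 9*(-7)² + 9*(-7)) - 11736 = (-9 + 1674 - 9*49 - 63) - 11736 = (-9 + 1674 - 441 - 63) - 11736 = 1161 - 11736 = -10575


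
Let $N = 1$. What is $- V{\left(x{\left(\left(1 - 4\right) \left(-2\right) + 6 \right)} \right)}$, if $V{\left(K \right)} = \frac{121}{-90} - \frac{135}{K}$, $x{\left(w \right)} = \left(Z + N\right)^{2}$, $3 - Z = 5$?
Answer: $\frac{12271}{90} \approx 136.34$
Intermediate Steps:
$Z = -2$ ($Z = 3 - 5 = -2$)
$x{\left(w \right)} = 1$ ($x{\left(w \right)} = \left(-2 + 1\right)^{2} = \left(-1\right)^{2} = 1$)
$V{\left(K \right)} = - \frac{121}{90} - \frac{135}{K}$ ($V{\left(K \right)} = 121 \left(- \frac{1}{90}\right) - \frac{135}{K} = - \frac{121}{90} - \frac{135}{K}$)
$- V{\left(x{\left(\left(1 - 4\right) \left(-2\right) + 6 \right)} \right)} = - (- \frac{121}{90} - \frac{135}{1}) = - (- \frac{121}{90} - 135) = \left(-1\right) \left(- \frac{12271}{90}\right) = \frac{12271}{90}$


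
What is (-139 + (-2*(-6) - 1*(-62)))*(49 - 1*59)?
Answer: 650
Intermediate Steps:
(-139 + (-2*(-6) - 1*(-62)))*(49 - 1*59) = (-139 + (12 + 62))*(49 - 59) = (-139 + 74)*(-10) = -65*(-10) = 650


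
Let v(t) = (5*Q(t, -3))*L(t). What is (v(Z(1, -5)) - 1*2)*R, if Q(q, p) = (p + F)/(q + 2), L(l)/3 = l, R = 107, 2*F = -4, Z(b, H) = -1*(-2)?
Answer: -8453/2 ≈ -4226.5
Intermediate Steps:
Z(b, H) = 2
F = -2 (F = (½)*(-4) = -2)
L(l) = 3*l
Q(q, p) = (-2 + p)/(2 + q) (Q(q, p) = (p - 2)/(q + 2) = (-2 + p)/(2 + q))
v(t) = -75*t/(2 + t) (v(t) = (5*((-2 - 3)/(2 + t)))*(3*t) = (5*(-5/(2 + t)))*(3*t) = (-25/(2 + t))*(3*t) = -75*t/(2 + t))
(v(Z(1, -5)) - 1*2)*R = (-75*2/(2 + 2) - 1*2)*107 = (-75*2/4 - 2)*107 = (-75*2*¼ - 2)*107 = (-75/2 - 2)*107 = -79/2*107 = -8453/2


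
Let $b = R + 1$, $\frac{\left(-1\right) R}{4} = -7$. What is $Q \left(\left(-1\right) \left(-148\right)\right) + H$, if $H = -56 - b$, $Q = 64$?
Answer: $9387$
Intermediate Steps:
$R = 28$ ($R = \left(-4\right) \left(-7\right) = 28$)
$b = 29$ ($b = 28 + 1 = 29$)
$H = -85$ ($H = -56 - 29 = -85$)
$Q \left(\left(-1\right) \left(-148\right)\right) + H = 64 \left(\left(-1\right) \left(-148\right)\right) - 85 = 64 \cdot 148 - 85 = 9472 - 85 = 9387$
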